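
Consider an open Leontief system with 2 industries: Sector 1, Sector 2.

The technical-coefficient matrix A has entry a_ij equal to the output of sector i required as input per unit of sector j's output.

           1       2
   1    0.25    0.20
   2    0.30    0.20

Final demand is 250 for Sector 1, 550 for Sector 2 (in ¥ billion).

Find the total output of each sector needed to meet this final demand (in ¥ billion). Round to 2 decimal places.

I − A =
  [   0.75    -0.20]
  [  -0.30     0.80]
det(I−A) = (0.75)(0.80) − (-0.20)(-0.30) = 0.5400
adj(I−A) = [[0.80, 0.20], [0.30, 0.75]]
(I − A)⁻¹ = adj(I−A) / det(I−A) ≈
  [   1.4815     0.3704]
  [   0.5556     1.3889]
x = (I − A)⁻¹ d = adj(I−A)·d / det(I−A), with det(I−A) = 0.5400:
  x_1 = (0.80·250 + 0.20·550) / 0.5400 = 310.00 / 0.5400 ≈ 574.07
  x_2 = (0.30·250 + 0.75·550) / 0.5400 = 487.50 / 0.5400 ≈ 902.78

x_1 = 574.07, x_2 = 902.78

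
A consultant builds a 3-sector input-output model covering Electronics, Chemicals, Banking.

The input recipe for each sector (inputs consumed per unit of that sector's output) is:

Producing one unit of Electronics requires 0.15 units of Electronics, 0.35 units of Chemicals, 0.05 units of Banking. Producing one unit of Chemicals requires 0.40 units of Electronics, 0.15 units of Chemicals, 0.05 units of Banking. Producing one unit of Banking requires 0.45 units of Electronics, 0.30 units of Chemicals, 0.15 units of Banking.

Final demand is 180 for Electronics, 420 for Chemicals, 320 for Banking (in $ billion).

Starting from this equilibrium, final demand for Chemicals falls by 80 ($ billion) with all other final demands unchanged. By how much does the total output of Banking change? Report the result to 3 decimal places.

Δx_B = -11.127

I − A =
  [   0.85    -0.40    -0.45]
  [  -0.35     0.85    -0.30]
  [  -0.05    -0.05     0.85]
Cofactors of I−A, C_ij = (−1)^(i+j)·(minor ij) (rows/columns in the sector order above):
  C_11 = (0.85)(0.85) − (-0.30)(-0.05) = 0.7075
  C_12 = −[(-0.35)(0.85) − (-0.30)(-0.05)] = 0.3125
  C_13 = (-0.35)(-0.05) − (0.85)(-0.05) = 0.0600
  C_21 = −[(-0.40)(0.85) − (-0.45)(-0.05)] = 0.3625
  C_22 = (0.85)(0.85) − (-0.45)(-0.05) = 0.7000
  C_23 = −[(0.85)(-0.05) − (-0.40)(-0.05)] = 0.0625
  C_31 = (-0.40)(-0.30) − (-0.45)(0.85) = 0.5025
  C_32 = −[(0.85)(-0.30) − (-0.45)(-0.35)] = 0.4125
  C_33 = (0.85)(0.85) − (-0.40)(-0.35) = 0.5825
det(I−A) = Σ_j (I−A)_1j·C_1j = (0.85)(0.7075) + (-0.40)(0.3125) + (-0.45)(0.0600) = 0.449375
adj(I−A) = Cᵀ =
  [ 0.7075   0.3625   0.5025]
  [ 0.3125   0.7000   0.4125]
  [ 0.0600   0.0625   0.5825]
(I − A)⁻¹ = adj(I−A) / det(I−A) ≈
  [   1.5744     0.8067     1.1182]
  [   0.6954     1.5577     0.9179]
  [   0.1335     0.1391     1.2962]
Δx = (I − A)⁻¹ Δd with Δd having -80 in the Chemicals component and 0 elsewhere.
So Δx_B = L_BC · (-80), where L_BC = adj(I−A)_BC / det(I−A) = 0.0625 / 0.449375.
Δx_B = 0.0625 × (-80) / 0.449375 = -5.00 / 0.449375 ≈ -11.127.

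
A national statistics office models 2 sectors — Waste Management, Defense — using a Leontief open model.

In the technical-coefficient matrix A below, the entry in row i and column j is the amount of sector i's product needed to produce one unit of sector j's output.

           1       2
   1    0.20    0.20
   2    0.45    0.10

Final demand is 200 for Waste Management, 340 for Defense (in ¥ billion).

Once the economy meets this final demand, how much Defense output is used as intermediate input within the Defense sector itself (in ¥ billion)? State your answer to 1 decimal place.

I − A =
  [   0.80    -0.20]
  [  -0.45     0.90]
det(I−A) = (0.80)(0.90) − (-0.20)(-0.45) = 0.6300
adj(I−A) = [[0.90, 0.20], [0.45, 0.80]]
(I − A)⁻¹ = adj(I−A) / det(I−A) ≈
  [   1.4286     0.3175]
  [   0.7143     1.2698]
First solve x = (I − A)⁻¹ d = adj(I−A)·d / det(I−A); in particular x_2 = (0.45·200 + 0.80·340) / 0.6300 = 362.00 / 0.6300 ≈ 574.603.
Intermediate flow from 2 to 2: z_22 = a_22 · x_2 = 0.10 × 362.00 / 0.6300 = 36.20 / 0.6300 ≈ 57.5.

z_22 = 57.5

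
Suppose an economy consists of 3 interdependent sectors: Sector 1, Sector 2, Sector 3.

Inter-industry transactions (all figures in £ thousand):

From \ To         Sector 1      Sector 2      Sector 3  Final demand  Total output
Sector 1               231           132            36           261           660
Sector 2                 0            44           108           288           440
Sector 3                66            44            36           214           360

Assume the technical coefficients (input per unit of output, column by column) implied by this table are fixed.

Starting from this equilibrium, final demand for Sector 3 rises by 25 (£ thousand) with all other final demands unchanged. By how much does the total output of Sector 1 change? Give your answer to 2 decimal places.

Technical coefficients a_ij = z_ij / X_j:
  a_11 = 231/660 = 0.35, a_21 = 0/660 = 0.00, a_31 = 66/660 = 0.10
  a_12 = 132/440 = 0.30, a_22 = 44/440 = 0.10, a_32 = 44/440 = 0.10
  a_13 = 36/360 = 0.10, a_23 = 108/360 = 0.30, a_33 = 36/360 = 0.10
I − A =
  [   0.65    -0.30    -0.10]
  [   0.00     0.90    -0.30]
  [  -0.10    -0.10     0.90]
Cofactors of I−A, C_ij = (−1)^(i+j)·(minor ij) (rows/columns in the sector order above):
  C_11 = (0.90)(0.90) − (-0.30)(-0.10) = 0.7800
  C_12 = −[(0.00)(0.90) − (-0.30)(-0.10)] = 0.0300
  C_13 = (0.00)(-0.10) − (0.90)(-0.10) = 0.0900
  C_21 = −[(-0.30)(0.90) − (-0.10)(-0.10)] = 0.2800
  C_22 = (0.65)(0.90) − (-0.10)(-0.10) = 0.5750
  C_23 = −[(0.65)(-0.10) − (-0.30)(-0.10)] = 0.0950
  C_31 = (-0.30)(-0.30) − (-0.10)(0.90) = 0.1800
  C_32 = −[(0.65)(-0.30) − (-0.10)(0.00)] = 0.1950
  C_33 = (0.65)(0.90) − (-0.30)(0.00) = 0.5850
det(I−A) = Σ_j (I−A)_1j·C_1j = (0.65)(0.7800) + (-0.30)(0.0300) + (-0.10)(0.0900) = 0.4890
adj(I−A) = Cᵀ =
  [ 0.7800   0.2800   0.1800]
  [ 0.0300   0.5750   0.1950]
  [ 0.0900   0.0950   0.5850]
(I − A)⁻¹ = adj(I−A) / det(I−A) ≈
  [   1.5951     0.5726     0.3681]
  [   0.0613     1.1759     0.3988]
  [   0.1840     0.1943     1.1963]
Δx = (I − A)⁻¹ Δd with Δd having +25 in the Sector 3 component and 0 elsewhere.
So Δx_1 = L_13 · (+25), where L_13 = adj(I−A)_13 / det(I−A) = 0.1800 / 0.4890.
Δx_1 = 0.1800 × (+25) / 0.4890 = 4.50 / 0.4890 ≈ 9.20.

Δx_1 = 9.20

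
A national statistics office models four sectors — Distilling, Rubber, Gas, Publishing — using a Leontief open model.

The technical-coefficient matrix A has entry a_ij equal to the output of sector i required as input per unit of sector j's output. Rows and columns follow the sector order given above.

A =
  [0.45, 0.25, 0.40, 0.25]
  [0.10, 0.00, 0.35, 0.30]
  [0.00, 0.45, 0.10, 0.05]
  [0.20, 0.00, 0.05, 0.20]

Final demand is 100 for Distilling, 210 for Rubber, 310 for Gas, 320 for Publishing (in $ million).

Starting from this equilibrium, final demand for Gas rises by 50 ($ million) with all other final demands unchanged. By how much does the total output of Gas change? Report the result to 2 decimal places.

Δx_3 = 79.81

I − A =
  [   0.55    -0.25    -0.40    -0.25]
  [  -0.10     1.00    -0.35    -0.30]
  [   0.00    -0.45     0.90    -0.05]
  [  -0.20     0.00    -0.05     0.80]
Compute the cofactors C_ij = (−1)^(i+j)·(3×3 minor ij) of I−A; the adjugate is their transpose:
adj(I−A) = Cᵀ =
  [ 0.584750   0.329000   0.406250   0.331500]
  [ 0.129250   0.345625   0.202000   0.182625]
  [ 0.073000   0.178000   0.355000   0.111750]
  [ 0.150750   0.093375   0.123750   0.367875]
det(I−A) = Σ_j (I−A)_1j·C_1j = (0.55)(0.584750) + (-0.25)(0.129250) + (-0.40)(0.073000) + (-0.25)(0.150750) = 0.2224125
(I − A)⁻¹ = adj(I−A) / det(I−A) ≈
  [   2.6291     1.4792     1.8266     1.4905]
  [   0.5811     1.5540     0.9082     0.8211]
  [   0.3282     0.8003     1.5961     0.5024]
  [   0.6778     0.4198     0.5564     1.6540]
Δx = (I − A)⁻¹ Δd with Δd having +50 in the Gas component and 0 elsewhere.
So Δx_3 = L_33 · (+50), where L_33 = adj(I−A)_33 / det(I−A) = 0.355000 / 0.2224125.
Δx_3 = 0.355000 × (+50) / 0.2224125 = 17.75 / 0.2224125 ≈ 79.81.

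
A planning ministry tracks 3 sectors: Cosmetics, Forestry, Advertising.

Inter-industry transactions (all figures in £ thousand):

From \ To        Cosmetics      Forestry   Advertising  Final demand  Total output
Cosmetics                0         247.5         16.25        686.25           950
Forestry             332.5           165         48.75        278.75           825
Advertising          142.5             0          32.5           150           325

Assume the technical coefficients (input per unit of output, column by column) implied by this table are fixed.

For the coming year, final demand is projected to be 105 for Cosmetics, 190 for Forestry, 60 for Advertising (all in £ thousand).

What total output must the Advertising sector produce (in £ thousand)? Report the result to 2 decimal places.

x_A = 102.57

Technical coefficients a_ij = z_ij / X_j:
  a_CC = 0/950 = 0.00, a_FC = 332.5/950 = 0.35, a_AC = 142.5/950 = 0.15
  a_CF = 247.5/825 = 0.30, a_FF = 165/825 = 0.20, a_AF = 0/825 = 0.00
  a_CA = 16.25/325 = 0.05, a_FA = 48.75/325 = 0.15, a_AA = 32.5/325 = 0.10
I − A =
  [   1.00    -0.30    -0.05]
  [  -0.35     0.80    -0.15]
  [  -0.15     0.00     0.90]
Cofactors of I−A, C_ij = (−1)^(i+j)·(minor ij) (rows/columns in the sector order above):
  C_11 = (0.80)(0.90) − (-0.15)(0.00) = 0.7200
  C_12 = −[(-0.35)(0.90) − (-0.15)(-0.15)] = 0.3375
  C_13 = (-0.35)(0.00) − (0.80)(-0.15) = 0.1200
  C_21 = −[(-0.30)(0.90) − (-0.05)(0.00)] = 0.2700
  C_22 = (1.00)(0.90) − (-0.05)(-0.15) = 0.8925
  C_23 = −[(1.00)(0.00) − (-0.30)(-0.15)] = 0.0450
  C_31 = (-0.30)(-0.15) − (-0.05)(0.80) = 0.0850
  C_32 = −[(1.00)(-0.15) − (-0.05)(-0.35)] = 0.1675
  C_33 = (1.00)(0.80) − (-0.30)(-0.35) = 0.6950
det(I−A) = Σ_j (I−A)_1j·C_1j = (1.00)(0.7200) + (-0.30)(0.3375) + (-0.05)(0.1200) = 0.61275
adj(I−A) = Cᵀ =
  [ 0.7200   0.2700   0.0850]
  [ 0.3375   0.8925   0.1675]
  [ 0.1200   0.0450   0.6950]
(I − A)⁻¹ = adj(I−A) / det(I−A) ≈
  [   1.1750     0.4406     0.1387]
  [   0.5508     1.4565     0.2734]
  [   0.1958     0.0734     1.1342]
x = (I − A)⁻¹ d = adj(I−A)·d / det(I−A), with det(I−A) = 0.61275:
  x_C = (0.7200·105 + 0.2700·190 + 0.0850·60) / 0.61275 = 132.00 / 0.61275 ≈ 215.42
  x_F = (0.3375·105 + 0.8925·190 + 0.1675·60) / 0.61275 = 215.0625 / 0.61275 ≈ 350.98
  x_A = (0.1200·105 + 0.0450·190 + 0.6950·60) / 0.61275 = 62.85 / 0.61275 ≈ 102.57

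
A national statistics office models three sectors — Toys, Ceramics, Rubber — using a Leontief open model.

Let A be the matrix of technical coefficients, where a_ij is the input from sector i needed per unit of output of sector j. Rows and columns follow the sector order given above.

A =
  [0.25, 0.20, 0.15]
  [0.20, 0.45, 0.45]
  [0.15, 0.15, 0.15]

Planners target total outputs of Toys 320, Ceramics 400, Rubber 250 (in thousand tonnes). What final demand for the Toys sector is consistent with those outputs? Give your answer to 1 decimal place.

I − A =
  [   0.75    -0.20    -0.15]
  [  -0.20     0.55    -0.45]
  [  -0.15    -0.15     0.85]
d = (I − A) x:
  d_T = (+0.75)·320 + (-0.20)·400 + (-0.15)·250 = 122.5
  d_C = (-0.20)·320 + (+0.55)·400 + (-0.45)·250 = 43.5
  d_R = (-0.15)·320 + (-0.15)·400 + (+0.85)·250 = 104.5

d_T = 122.5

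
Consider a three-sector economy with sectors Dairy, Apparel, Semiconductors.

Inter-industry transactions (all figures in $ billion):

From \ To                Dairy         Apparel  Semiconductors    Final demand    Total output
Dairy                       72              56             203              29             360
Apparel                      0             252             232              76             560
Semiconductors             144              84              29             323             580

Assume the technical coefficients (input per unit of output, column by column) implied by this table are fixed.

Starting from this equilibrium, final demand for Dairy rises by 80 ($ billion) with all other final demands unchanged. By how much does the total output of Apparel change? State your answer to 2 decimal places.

Technical coefficients a_ij = z_ij / X_j:
  a_11 = 72/360 = 0.20, a_21 = 0/360 = 0.00, a_31 = 144/360 = 0.40
  a_12 = 56/560 = 0.10, a_22 = 252/560 = 0.45, a_32 = 84/560 = 0.15
  a_13 = 203/580 = 0.35, a_23 = 232/580 = 0.40, a_33 = 29/580 = 0.05
I − A =
  [   0.80    -0.10    -0.35]
  [   0.00     0.55    -0.40]
  [  -0.40    -0.15     0.95]
Cofactors of I−A, C_ij = (−1)^(i+j)·(minor ij) (rows/columns in the sector order above):
  C_11 = (0.55)(0.95) − (-0.40)(-0.15) = 0.4625
  C_12 = −[(0.00)(0.95) − (-0.40)(-0.40)] = 0.1600
  C_13 = (0.00)(-0.15) − (0.55)(-0.40) = 0.2200
  C_21 = −[(-0.10)(0.95) − (-0.35)(-0.15)] = 0.1475
  C_22 = (0.80)(0.95) − (-0.35)(-0.40) = 0.6200
  C_23 = −[(0.80)(-0.15) − (-0.10)(-0.40)] = 0.1600
  C_31 = (-0.10)(-0.40) − (-0.35)(0.55) = 0.2325
  C_32 = −[(0.80)(-0.40) − (-0.35)(0.00)] = 0.3200
  C_33 = (0.80)(0.55) − (-0.10)(0.00) = 0.4400
det(I−A) = Σ_j (I−A)_1j·C_1j = (0.80)(0.4625) + (-0.10)(0.1600) + (-0.35)(0.2200) = 0.2770
adj(I−A) = Cᵀ =
  [ 0.4625   0.1475   0.2325]
  [ 0.1600   0.6200   0.3200]
  [ 0.2200   0.1600   0.4400]
(I − A)⁻¹ = adj(I−A) / det(I−A) ≈
  [   1.6697     0.5325     0.8394]
  [   0.5776     2.2383     1.1552]
  [   0.7942     0.5776     1.5884]
Δx = (I − A)⁻¹ Δd with Δd having +80 in the Dairy component and 0 elsewhere.
So Δx_2 = L_21 · (+80), where L_21 = adj(I−A)_21 / det(I−A) = 0.1600 / 0.2770.
Δx_2 = 0.1600 × (+80) / 0.2770 = 12.80 / 0.2770 ≈ 46.21.

Δx_2 = 46.21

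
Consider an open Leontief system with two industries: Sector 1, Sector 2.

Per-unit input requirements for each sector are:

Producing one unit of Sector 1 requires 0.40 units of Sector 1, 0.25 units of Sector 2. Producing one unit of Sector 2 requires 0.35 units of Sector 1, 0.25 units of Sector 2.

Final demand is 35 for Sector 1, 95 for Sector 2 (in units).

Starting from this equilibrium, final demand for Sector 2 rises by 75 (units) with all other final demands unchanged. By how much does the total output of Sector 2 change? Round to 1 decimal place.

I − A =
  [   0.60    -0.35]
  [  -0.25     0.75]
det(I−A) = (0.60)(0.75) − (-0.35)(-0.25) = 0.3625
adj(I−A) = [[0.75, 0.35], [0.25, 0.60]]
(I − A)⁻¹ = adj(I−A) / det(I−A) ≈
  [   2.0690     0.9655]
  [   0.6897     1.6552]
Δx = (I − A)⁻¹ Δd with Δd having +75 in the Sector 2 component and 0 elsewhere.
So Δx_2 = L_22 · (+75), where L_22 = adj(I−A)_22 / det(I−A) = 0.60 / 0.3625.
Δx_2 = 0.60 × (+75) / 0.3625 = 45.00 / 0.3625 ≈ 124.1.

Δx_2 = 124.1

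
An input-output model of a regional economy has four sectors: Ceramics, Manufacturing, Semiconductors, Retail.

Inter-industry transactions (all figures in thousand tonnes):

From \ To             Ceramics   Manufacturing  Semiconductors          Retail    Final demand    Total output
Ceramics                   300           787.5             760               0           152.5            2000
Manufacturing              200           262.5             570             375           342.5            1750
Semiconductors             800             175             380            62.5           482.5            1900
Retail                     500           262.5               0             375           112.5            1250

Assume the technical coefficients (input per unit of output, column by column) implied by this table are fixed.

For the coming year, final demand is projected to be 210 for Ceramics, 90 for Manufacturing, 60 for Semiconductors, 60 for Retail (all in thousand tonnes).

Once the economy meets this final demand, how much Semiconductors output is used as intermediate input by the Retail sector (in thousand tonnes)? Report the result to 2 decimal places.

Technical coefficients a_ij = z_ij / X_j:
  a_CC = 300/2000 = 0.15, a_MC = 200/2000 = 0.10, a_SC = 800/2000 = 0.40, a_RC = 500/2000 = 0.25
  a_CM = 787.5/1750 = 0.45, a_MM = 262.5/1750 = 0.15, a_SM = 175/1750 = 0.10, a_RM = 262.5/1750 = 0.15
  a_CS = 760/1900 = 0.40, a_MS = 570/1900 = 0.30, a_SS = 380/1900 = 0.20, a_RS = 0/1900 = 0.00
  a_CR = 0/1250 = 0.00, a_MR = 375/1250 = 0.30, a_SR = 62.5/1250 = 0.05, a_RR = 375/1250 = 0.30
I − A =
  [   0.85    -0.45    -0.40     0.00]
  [  -0.10     0.85    -0.30    -0.30]
  [  -0.40    -0.10     0.80    -0.05]
  [  -0.25    -0.15     0.00     0.70]
Compute the cofactors C_ij = (−1)^(i+j)·(3×3 minor ij) of I−A; the adjugate is their transpose:
adj(I−A) = Cᵀ =
  [ 0.416750   0.283000   0.314500   0.143750]
  [ 0.203750   0.359000   0.236500   0.170750]
  [ 0.245875   0.197500   0.402250   0.113375]
  [ 0.192500   0.178000   0.163000   0.322500]
det(I−A) = Σ_j (I−A)_1j·C_1j = (0.85)(0.416750) + (-0.45)(0.203750) + (-0.40)(0.245875) + (0.00)(0.192500) = 0.1642
(I − A)⁻¹ = adj(I−A) / det(I−A) ≈
  [   2.5381     1.7235     1.9153     0.8755]
  [   1.2409     2.1864     1.4403     1.0399]
  [   1.4974     1.2028     2.4498     0.6905]
  [   1.1724     1.0840     0.9927     1.9641]
First solve x = (I − A)⁻¹ d = adj(I−A)·d / det(I−A); in particular x_R = (0.192500·210 + 0.178000·90 + 0.163000·60 + 0.322500·60) / 0.1642 = 85.575 / 0.1642 ≈ 521.1632.
Intermediate flow from S to R: z_SR = a_SR · x_R = 0.05 × 85.575 / 0.1642 = 4.27875 / 0.1642 ≈ 26.06.

z_SR = 26.06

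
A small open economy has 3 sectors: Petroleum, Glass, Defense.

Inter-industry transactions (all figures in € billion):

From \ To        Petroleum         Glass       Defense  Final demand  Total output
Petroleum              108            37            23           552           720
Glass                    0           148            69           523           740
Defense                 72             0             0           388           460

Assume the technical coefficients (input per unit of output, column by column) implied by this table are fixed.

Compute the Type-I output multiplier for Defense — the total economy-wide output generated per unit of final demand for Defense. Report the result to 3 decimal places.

m_3 = 1.266

Technical coefficients a_ij = z_ij / X_j:
  a_11 = 108/720 = 0.15, a_21 = 0/720 = 0.00, a_31 = 72/720 = 0.10
  a_12 = 37/740 = 0.05, a_22 = 148/740 = 0.20, a_32 = 0/740 = 0.00
  a_13 = 23/460 = 0.05, a_23 = 69/460 = 0.15, a_33 = 0/460 = 0.00
I − A =
  [   0.85    -0.05    -0.05]
  [   0.00     0.80    -0.15]
  [  -0.10     0.00     1.00]
Cofactors of I−A, C_ij = (−1)^(i+j)·(minor ij) (rows/columns in the sector order above):
  C_11 = (0.80)(1.00) − (-0.15)(0.00) = 0.8000
  C_12 = −[(0.00)(1.00) − (-0.15)(-0.10)] = 0.0150
  C_13 = (0.00)(0.00) − (0.80)(-0.10) = 0.0800
  C_21 = −[(-0.05)(1.00) − (-0.05)(0.00)] = 0.0500
  C_22 = (0.85)(1.00) − (-0.05)(-0.10) = 0.8450
  C_23 = −[(0.85)(0.00) − (-0.05)(-0.10)] = 0.0050
  C_31 = (-0.05)(-0.15) − (-0.05)(0.80) = 0.0475
  C_32 = −[(0.85)(-0.15) − (-0.05)(0.00)] = 0.1275
  C_33 = (0.85)(0.80) − (-0.05)(0.00) = 0.6800
det(I−A) = Σ_j (I−A)_1j·C_1j = (0.85)(0.8000) + (-0.05)(0.0150) + (-0.05)(0.0800) = 0.67525
adj(I−A) = Cᵀ =
  [ 0.8000   0.0500   0.0475]
  [ 0.0150   0.8450   0.1275]
  [ 0.0800   0.0050   0.6800]
(I − A)⁻¹ = adj(I−A) / det(I−A) ≈
  [   1.1847     0.0740     0.0703]
  [   0.0222     1.2514     0.1888]
  [   0.1185     0.0074     1.0070]
The output multiplier for sector j is the column-j sum of the Leontief inverse (I − A)⁻¹ = adj(I−A) / det(I−A).
Column 3 of adj(I−A): (0.0475, 0.1275, 0.6800); det(I−A) = 0.67525.
m_3 = (0.0475 + 0.1275 + 0.6800) / 0.67525 = 0.855 / 0.67525 ≈ 1.266.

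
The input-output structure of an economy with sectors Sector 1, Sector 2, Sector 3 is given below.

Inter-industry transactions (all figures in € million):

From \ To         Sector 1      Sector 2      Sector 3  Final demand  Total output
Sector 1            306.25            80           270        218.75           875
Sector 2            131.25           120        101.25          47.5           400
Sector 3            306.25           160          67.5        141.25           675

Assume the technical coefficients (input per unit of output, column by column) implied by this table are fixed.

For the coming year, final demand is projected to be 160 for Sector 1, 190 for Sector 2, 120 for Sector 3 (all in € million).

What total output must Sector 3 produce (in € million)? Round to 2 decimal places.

Technical coefficients a_ij = z_ij / X_j:
  a_11 = 306.25/875 = 0.35, a_21 = 131.25/875 = 0.15, a_31 = 306.25/875 = 0.35
  a_12 = 80/400 = 0.20, a_22 = 120/400 = 0.30, a_32 = 160/400 = 0.40
  a_13 = 270/675 = 0.40, a_23 = 101.25/675 = 0.15, a_33 = 67.5/675 = 0.10
I − A =
  [   0.65    -0.20    -0.40]
  [  -0.15     0.70    -0.15]
  [  -0.35    -0.40     0.90]
Cofactors of I−A, C_ij = (−1)^(i+j)·(minor ij) (rows/columns in the sector order above):
  C_11 = (0.70)(0.90) − (-0.15)(-0.40) = 0.5700
  C_12 = −[(-0.15)(0.90) − (-0.15)(-0.35)] = 0.1875
  C_13 = (-0.15)(-0.40) − (0.70)(-0.35) = 0.3050
  C_21 = −[(-0.20)(0.90) − (-0.40)(-0.40)] = 0.3400
  C_22 = (0.65)(0.90) − (-0.40)(-0.35) = 0.4450
  C_23 = −[(0.65)(-0.40) − (-0.20)(-0.35)] = 0.3300
  C_31 = (-0.20)(-0.15) − (-0.40)(0.70) = 0.3100
  C_32 = −[(0.65)(-0.15) − (-0.40)(-0.15)] = 0.1575
  C_33 = (0.65)(0.70) − (-0.20)(-0.15) = 0.4250
det(I−A) = Σ_j (I−A)_1j·C_1j = (0.65)(0.5700) + (-0.20)(0.1875) + (-0.40)(0.3050) = 0.2110
adj(I−A) = Cᵀ =
  [ 0.5700   0.3400   0.3100]
  [ 0.1875   0.4450   0.1575]
  [ 0.3050   0.3300   0.4250]
(I − A)⁻¹ = adj(I−A) / det(I−A) ≈
  [   2.7014     1.6114     1.4692]
  [   0.8886     2.1090     0.7464]
  [   1.4455     1.5640     2.0142]
x = (I − A)⁻¹ d = adj(I−A)·d / det(I−A), with det(I−A) = 0.2110:
  x_1 = (0.5700·160 + 0.3400·190 + 0.3100·120) / 0.2110 = 193.00 / 0.2110 ≈ 914.69
  x_2 = (0.1875·160 + 0.4450·190 + 0.1575·120) / 0.2110 = 133.45 / 0.2110 ≈ 632.46
  x_3 = (0.3050·160 + 0.3300·190 + 0.4250·120) / 0.2110 = 162.50 / 0.2110 ≈ 770.14

x_3 = 770.14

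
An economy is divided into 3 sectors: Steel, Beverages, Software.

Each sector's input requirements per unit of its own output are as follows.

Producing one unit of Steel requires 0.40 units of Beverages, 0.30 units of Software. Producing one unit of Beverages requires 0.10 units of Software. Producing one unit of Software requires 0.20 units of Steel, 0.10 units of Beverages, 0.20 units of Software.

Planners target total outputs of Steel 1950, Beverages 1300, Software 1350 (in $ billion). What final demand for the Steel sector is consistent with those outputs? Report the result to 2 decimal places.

d_1 = 1680.00

I − A =
  [   1.00     0.00    -0.20]
  [  -0.40     1.00    -0.10]
  [  -0.30    -0.10     0.80]
d = (I − A) x:
  d_1 = (+1.00)·1950 + (+0.00)·1300 + (-0.20)·1350 = 1680.00
  d_2 = (-0.40)·1950 + (+1.00)·1300 + (-0.10)·1350 = 385.00
  d_3 = (-0.30)·1950 + (-0.10)·1300 + (+0.80)·1350 = 365.00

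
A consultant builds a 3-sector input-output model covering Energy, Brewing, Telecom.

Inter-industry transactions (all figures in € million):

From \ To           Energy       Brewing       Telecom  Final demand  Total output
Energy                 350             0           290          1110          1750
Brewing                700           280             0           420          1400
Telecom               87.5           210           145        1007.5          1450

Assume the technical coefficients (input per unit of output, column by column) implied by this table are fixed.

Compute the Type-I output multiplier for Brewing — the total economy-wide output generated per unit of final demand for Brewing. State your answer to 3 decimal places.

m_2 = 1.547

Technical coefficients a_ij = z_ij / X_j:
  a_11 = 350/1750 = 0.20, a_21 = 700/1750 = 0.40, a_31 = 87.5/1750 = 0.05
  a_12 = 0/1400 = 0.00, a_22 = 280/1400 = 0.20, a_32 = 210/1400 = 0.15
  a_13 = 290/1450 = 0.20, a_23 = 0/1450 = 0.00, a_33 = 145/1450 = 0.10
I − A =
  [   0.80     0.00    -0.20]
  [  -0.40     0.80     0.00]
  [  -0.05    -0.15     0.90]
Cofactors of I−A, C_ij = (−1)^(i+j)·(minor ij) (rows/columns in the sector order above):
  C_11 = (0.80)(0.90) − (0.00)(-0.15) = 0.7200
  C_12 = −[(-0.40)(0.90) − (0.00)(-0.05)] = 0.3600
  C_13 = (-0.40)(-0.15) − (0.80)(-0.05) = 0.1000
  C_21 = −[(0.00)(0.90) − (-0.20)(-0.15)] = 0.0300
  C_22 = (0.80)(0.90) − (-0.20)(-0.05) = 0.7100
  C_23 = −[(0.80)(-0.15) − (0.00)(-0.05)] = 0.1200
  C_31 = (0.00)(0.00) − (-0.20)(0.80) = 0.1600
  C_32 = −[(0.80)(0.00) − (-0.20)(-0.40)] = 0.0800
  C_33 = (0.80)(0.80) − (0.00)(-0.40) = 0.6400
det(I−A) = Σ_j (I−A)_1j·C_1j = (0.80)(0.7200) + (0.00)(0.3600) + (-0.20)(0.1000) = 0.5560
adj(I−A) = Cᵀ =
  [ 0.7200   0.0300   0.1600]
  [ 0.3600   0.7100   0.0800]
  [ 0.1000   0.1200   0.6400]
(I − A)⁻¹ = adj(I−A) / det(I−A) ≈
  [   1.2950     0.0540     0.2878]
  [   0.6475     1.2770     0.1439]
  [   0.1799     0.2158     1.1511]
The output multiplier for sector j is the column-j sum of the Leontief inverse (I − A)⁻¹ = adj(I−A) / det(I−A).
Column 2 of adj(I−A): (0.0300, 0.7100, 0.1200); det(I−A) = 0.5560.
m_2 = (0.0300 + 0.7100 + 0.1200) / 0.5560 = 0.86 / 0.5560 ≈ 1.547.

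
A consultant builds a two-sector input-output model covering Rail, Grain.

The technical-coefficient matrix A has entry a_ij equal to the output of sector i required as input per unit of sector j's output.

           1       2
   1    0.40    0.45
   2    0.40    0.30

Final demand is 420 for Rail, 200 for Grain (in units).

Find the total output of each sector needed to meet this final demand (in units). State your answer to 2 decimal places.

x_1 = 1600.00, x_2 = 1200.00

I − A =
  [   0.60    -0.45]
  [  -0.40     0.70]
det(I−A) = (0.60)(0.70) − (-0.45)(-0.40) = 0.2400
adj(I−A) = [[0.70, 0.45], [0.40, 0.60]]
(I − A)⁻¹ = adj(I−A) / det(I−A) ≈
  [   2.9167     1.8750]
  [   1.6667     2.5000]
x = (I − A)⁻¹ d = adj(I−A)·d / det(I−A), with det(I−A) = 0.2400:
  x_1 = (0.70·420 + 0.45·200) / 0.2400 = 384.00 / 0.2400 = 1600.00
  x_2 = (0.40·420 + 0.60·200) / 0.2400 = 288.00 / 0.2400 = 1200.00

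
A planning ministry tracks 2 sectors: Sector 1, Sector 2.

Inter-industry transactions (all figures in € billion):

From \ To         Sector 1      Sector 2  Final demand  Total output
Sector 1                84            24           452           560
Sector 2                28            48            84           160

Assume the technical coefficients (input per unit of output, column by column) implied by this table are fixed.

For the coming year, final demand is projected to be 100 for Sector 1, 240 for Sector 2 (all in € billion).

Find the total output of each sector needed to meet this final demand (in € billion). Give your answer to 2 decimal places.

Technical coefficients a_ij = z_ij / X_j:
  a_11 = 84/560 = 0.15, a_21 = 28/560 = 0.05
  a_12 = 24/160 = 0.15, a_22 = 48/160 = 0.30
I − A =
  [   0.85    -0.15]
  [  -0.05     0.70]
det(I−A) = (0.85)(0.70) − (-0.15)(-0.05) = 0.5875
adj(I−A) = [[0.70, 0.15], [0.05, 0.85]]
(I − A)⁻¹ = adj(I−A) / det(I−A) ≈
  [   1.1915     0.2553]
  [   0.0851     1.4468]
x = (I − A)⁻¹ d = adj(I−A)·d / det(I−A), with det(I−A) = 0.5875:
  x_1 = (0.70·100 + 0.15·240) / 0.5875 = 106.00 / 0.5875 ≈ 180.43
  x_2 = (0.05·100 + 0.85·240) / 0.5875 = 209.00 / 0.5875 ≈ 355.74

x_1 = 180.43, x_2 = 355.74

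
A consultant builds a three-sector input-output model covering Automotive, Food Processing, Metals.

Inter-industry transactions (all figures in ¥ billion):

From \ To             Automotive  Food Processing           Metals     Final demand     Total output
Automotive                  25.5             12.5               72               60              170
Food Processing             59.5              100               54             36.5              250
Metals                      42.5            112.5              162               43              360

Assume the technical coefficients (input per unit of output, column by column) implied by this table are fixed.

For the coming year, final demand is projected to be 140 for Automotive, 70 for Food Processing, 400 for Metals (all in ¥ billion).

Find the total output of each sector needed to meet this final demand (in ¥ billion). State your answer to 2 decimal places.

Technical coefficients a_ij = z_ij / X_j:
  a_11 = 25.5/170 = 0.15, a_21 = 59.5/170 = 0.35, a_31 = 42.5/170 = 0.25
  a_12 = 12.5/250 = 0.05, a_22 = 100/250 = 0.40, a_32 = 112.5/250 = 0.45
  a_13 = 72/360 = 0.20, a_23 = 54/360 = 0.15, a_33 = 162/360 = 0.45
I − A =
  [   0.85    -0.05    -0.20]
  [  -0.35     0.60    -0.15]
  [  -0.25    -0.45     0.55]
Cofactors of I−A, C_ij = (−1)^(i+j)·(minor ij) (rows/columns in the sector order above):
  C_11 = (0.60)(0.55) − (-0.15)(-0.45) = 0.2625
  C_12 = −[(-0.35)(0.55) − (-0.15)(-0.25)] = 0.2300
  C_13 = (-0.35)(-0.45) − (0.60)(-0.25) = 0.3075
  C_21 = −[(-0.05)(0.55) − (-0.20)(-0.45)] = 0.1175
  C_22 = (0.85)(0.55) − (-0.20)(-0.25) = 0.4175
  C_23 = −[(0.85)(-0.45) − (-0.05)(-0.25)] = 0.3950
  C_31 = (-0.05)(-0.15) − (-0.20)(0.60) = 0.1275
  C_32 = −[(0.85)(-0.15) − (-0.20)(-0.35)] = 0.1975
  C_33 = (0.85)(0.60) − (-0.05)(-0.35) = 0.4925
det(I−A) = Σ_j (I−A)_1j·C_1j = (0.85)(0.2625) + (-0.05)(0.2300) + (-0.20)(0.3075) = 0.150125
adj(I−A) = Cᵀ =
  [ 0.2625   0.1175   0.1275]
  [ 0.2300   0.4175   0.1975]
  [ 0.3075   0.3950   0.4925]
(I − A)⁻¹ = adj(I−A) / det(I−A) ≈
  [   1.7485     0.7827     0.8493]
  [   1.5321     2.7810     1.3156]
  [   2.0483     2.6311     3.2806]
x = (I − A)⁻¹ d = adj(I−A)·d / det(I−A), with det(I−A) = 0.150125:
  x_1 = (0.2625·140 + 0.1175·70 + 0.1275·400) / 0.150125 = 95.975 / 0.150125 ≈ 639.30
  x_2 = (0.2300·140 + 0.4175·70 + 0.1975·400) / 0.150125 = 140.425 / 0.150125 ≈ 935.39
  x_3 = (0.3075·140 + 0.3950·70 + 0.4925·400) / 0.150125 = 267.70 / 0.150125 ≈ 1783.18

x_1 = 639.30, x_2 = 935.39, x_3 = 1783.18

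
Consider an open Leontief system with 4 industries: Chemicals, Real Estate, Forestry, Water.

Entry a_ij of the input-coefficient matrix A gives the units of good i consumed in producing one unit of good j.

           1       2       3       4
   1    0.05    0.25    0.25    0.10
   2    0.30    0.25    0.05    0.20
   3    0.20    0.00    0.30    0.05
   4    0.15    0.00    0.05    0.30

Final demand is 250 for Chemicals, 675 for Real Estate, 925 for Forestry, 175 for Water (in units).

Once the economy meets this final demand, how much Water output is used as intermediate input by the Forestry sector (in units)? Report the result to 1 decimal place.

I − A =
  [   0.95    -0.25    -0.25    -0.10]
  [  -0.30     0.75    -0.05    -0.20]
  [  -0.20     0.00     0.70    -0.05]
  [  -0.15     0.00    -0.05     0.70]
Compute the cofactors C_ij = (−1)^(i+j)·(3×3 minor ij) of I−A; the adjugate is their transpose:
adj(I−A) = Cᵀ =
  [ 0.365625   0.121875   0.146250   0.097500]
  [ 0.176625   0.414750   0.103500   0.151125]
  [ 0.110625   0.036875   0.427500   0.056875]
  [ 0.086250   0.028750   0.061875   0.406250]
det(I−A) = Σ_j (I−A)_1j·C_1j = (0.95)(0.365625) + (-0.25)(0.176625) + (-0.25)(0.110625) + (-0.10)(0.086250) = 0.26690625
(I − A)⁻¹ = adj(I−A) / det(I−A) ≈
  [   1.3699     0.4566     0.5479     0.3653]
  [   0.6617     1.5539     0.3878     0.5662]
  [   0.4145     0.1382     1.6017     0.2131]
  [   0.3231     0.1077     0.2318     1.5221]
First solve x = (I − A)⁻¹ d = adj(I−A)·d / det(I−A); in particular x_3 = (0.110625·250 + 0.036875·675 + 0.427500·925 + 0.056875·175) / 0.26690625 = 457.9375 / 0.26690625 ≈ 1715.724.
Intermediate flow from 4 to 3: z_43 = a_43 · x_3 = 0.05 × 457.9375 / 0.26690625 = 22.896875 / 0.26690625 ≈ 85.8.

z_43 = 85.8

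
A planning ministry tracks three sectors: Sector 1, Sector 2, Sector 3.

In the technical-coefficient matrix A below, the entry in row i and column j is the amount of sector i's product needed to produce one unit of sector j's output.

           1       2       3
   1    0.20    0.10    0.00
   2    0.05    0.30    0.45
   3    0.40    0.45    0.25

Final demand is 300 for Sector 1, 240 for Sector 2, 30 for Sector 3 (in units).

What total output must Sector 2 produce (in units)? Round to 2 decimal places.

x_2 = 931.43

I − A =
  [   0.80    -0.10     0.00]
  [  -0.05     0.70    -0.45]
  [  -0.40    -0.45     0.75]
Cofactors of I−A, C_ij = (−1)^(i+j)·(minor ij) (rows/columns in the sector order above):
  C_11 = (0.70)(0.75) − (-0.45)(-0.45) = 0.3225
  C_12 = −[(-0.05)(0.75) − (-0.45)(-0.40)] = 0.2175
  C_13 = (-0.05)(-0.45) − (0.70)(-0.40) = 0.3025
  C_21 = −[(-0.10)(0.75) − (0.00)(-0.45)] = 0.0750
  C_22 = (0.80)(0.75) − (0.00)(-0.40) = 0.6000
  C_23 = −[(0.80)(-0.45) − (-0.10)(-0.40)] = 0.4000
  C_31 = (-0.10)(-0.45) − (0.00)(0.70) = 0.0450
  C_32 = −[(0.80)(-0.45) − (0.00)(-0.05)] = 0.3600
  C_33 = (0.80)(0.70) − (-0.10)(-0.05) = 0.5550
det(I−A) = Σ_j (I−A)_1j·C_1j = (0.80)(0.3225) + (-0.10)(0.2175) + (0.00)(0.3025) = 0.23625
adj(I−A) = Cᵀ =
  [ 0.3225   0.0750   0.0450]
  [ 0.2175   0.6000   0.3600]
  [ 0.3025   0.4000   0.5550]
(I − A)⁻¹ = adj(I−A) / det(I−A) ≈
  [   1.3651     0.3175     0.1905]
  [   0.9206     2.5397     1.5238]
  [   1.2804     1.6931     2.3492]
x = (I − A)⁻¹ d = adj(I−A)·d / det(I−A), with det(I−A) = 0.23625:
  x_1 = (0.3225·300 + 0.0750·240 + 0.0450·30) / 0.23625 = 116.10 / 0.23625 ≈ 491.43
  x_2 = (0.2175·300 + 0.6000·240 + 0.3600·30) / 0.23625 = 220.05 / 0.23625 ≈ 931.43
  x_3 = (0.3025·300 + 0.4000·240 + 0.5550·30) / 0.23625 = 203.40 / 0.23625 ≈ 860.95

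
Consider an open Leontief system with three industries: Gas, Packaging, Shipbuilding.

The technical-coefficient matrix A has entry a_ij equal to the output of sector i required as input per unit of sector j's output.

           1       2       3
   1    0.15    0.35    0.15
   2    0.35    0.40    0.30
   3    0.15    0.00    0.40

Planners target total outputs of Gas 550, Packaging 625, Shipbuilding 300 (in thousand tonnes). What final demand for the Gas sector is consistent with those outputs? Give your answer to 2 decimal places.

I − A =
  [   0.85    -0.35    -0.15]
  [  -0.35     0.60    -0.30]
  [  -0.15     0.00     0.60]
d = (I − A) x:
  d_1 = (+0.85)·550 + (-0.35)·625 + (-0.15)·300 = 203.75
  d_2 = (-0.35)·550 + (+0.60)·625 + (-0.30)·300 = 92.50
  d_3 = (-0.15)·550 + (+0.00)·625 + (+0.60)·300 = 97.50

d_1 = 203.75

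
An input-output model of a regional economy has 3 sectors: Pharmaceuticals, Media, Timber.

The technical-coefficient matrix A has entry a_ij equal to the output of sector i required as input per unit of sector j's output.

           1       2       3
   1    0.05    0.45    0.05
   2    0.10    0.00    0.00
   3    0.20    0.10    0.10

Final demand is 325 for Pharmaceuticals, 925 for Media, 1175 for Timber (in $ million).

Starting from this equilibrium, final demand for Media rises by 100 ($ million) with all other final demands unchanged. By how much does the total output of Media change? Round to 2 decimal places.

Δx_2 = 105.10

I − A =
  [   0.95    -0.45    -0.05]
  [  -0.10     1.00     0.00]
  [  -0.20    -0.10     0.90]
Cofactors of I−A, C_ij = (−1)^(i+j)·(minor ij) (rows/columns in the sector order above):
  C_11 = (1.00)(0.90) − (0.00)(-0.10) = 0.9000
  C_12 = −[(-0.10)(0.90) − (0.00)(-0.20)] = 0.0900
  C_13 = (-0.10)(-0.10) − (1.00)(-0.20) = 0.2100
  C_21 = −[(-0.45)(0.90) − (-0.05)(-0.10)] = 0.4100
  C_22 = (0.95)(0.90) − (-0.05)(-0.20) = 0.8450
  C_23 = −[(0.95)(-0.10) − (-0.45)(-0.20)] = 0.1850
  C_31 = (-0.45)(0.00) − (-0.05)(1.00) = 0.0500
  C_32 = −[(0.95)(0.00) − (-0.05)(-0.10)] = 0.0050
  C_33 = (0.95)(1.00) − (-0.45)(-0.10) = 0.9050
det(I−A) = Σ_j (I−A)_1j·C_1j = (0.95)(0.9000) + (-0.45)(0.0900) + (-0.05)(0.2100) = 0.8040
adj(I−A) = Cᵀ =
  [ 0.9000   0.4100   0.0500]
  [ 0.0900   0.8450   0.0050]
  [ 0.2100   0.1850   0.9050]
(I − A)⁻¹ = adj(I−A) / det(I−A) ≈
  [   1.1194     0.5100     0.0622]
  [   0.1119     1.0510     0.0062]
  [   0.2612     0.2301     1.1256]
Δx = (I − A)⁻¹ Δd with Δd having +100 in the Media component and 0 elsewhere.
So Δx_2 = L_22 · (+100), where L_22 = adj(I−A)_22 / det(I−A) = 0.8450 / 0.8040.
Δx_2 = 0.8450 × (+100) / 0.8040 = 84.50 / 0.8040 ≈ 105.10.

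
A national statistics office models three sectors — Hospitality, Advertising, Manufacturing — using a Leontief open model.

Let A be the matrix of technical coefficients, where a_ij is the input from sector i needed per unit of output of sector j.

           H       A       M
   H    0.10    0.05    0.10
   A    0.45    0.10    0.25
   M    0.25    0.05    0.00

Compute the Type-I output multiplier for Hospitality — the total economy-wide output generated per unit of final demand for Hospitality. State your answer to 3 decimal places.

I − A =
  [   0.90    -0.05    -0.10]
  [  -0.45     0.90    -0.25]
  [  -0.25    -0.05     1.00]
Cofactors of I−A, C_ij = (−1)^(i+j)·(minor ij) (rows/columns in the sector order above):
  C_11 = (0.90)(1.00) − (-0.25)(-0.05) = 0.8875
  C_12 = −[(-0.45)(1.00) − (-0.25)(-0.25)] = 0.5125
  C_13 = (-0.45)(-0.05) − (0.90)(-0.25) = 0.2475
  C_21 = −[(-0.05)(1.00) − (-0.10)(-0.05)] = 0.0550
  C_22 = (0.90)(1.00) − (-0.10)(-0.25) = 0.8750
  C_23 = −[(0.90)(-0.05) − (-0.05)(-0.25)] = 0.0575
  C_31 = (-0.05)(-0.25) − (-0.10)(0.90) = 0.1025
  C_32 = −[(0.90)(-0.25) − (-0.10)(-0.45)] = 0.2700
  C_33 = (0.90)(0.90) − (-0.05)(-0.45) = 0.7875
det(I−A) = Σ_j (I−A)_1j·C_1j = (0.90)(0.8875) + (-0.05)(0.5125) + (-0.10)(0.2475) = 0.748375
adj(I−A) = Cᵀ =
  [ 0.8875   0.0550   0.1025]
  [ 0.5125   0.8750   0.2700]
  [ 0.2475   0.0575   0.7875]
(I − A)⁻¹ = adj(I−A) / det(I−A) ≈
  [   1.1859     0.0735     0.1370]
  [   0.6848     1.1692     0.3608]
  [   0.3307     0.0768     1.0523]
The output multiplier for sector j is the column-j sum of the Leontief inverse (I − A)⁻¹ = adj(I−A) / det(I−A).
Column H of adj(I−A): (0.8875, 0.5125, 0.2475); det(I−A) = 0.748375.
m_H = (0.8875 + 0.5125 + 0.2475) / 0.748375 = 1.6475 / 0.748375 ≈ 2.201.

m_H = 2.201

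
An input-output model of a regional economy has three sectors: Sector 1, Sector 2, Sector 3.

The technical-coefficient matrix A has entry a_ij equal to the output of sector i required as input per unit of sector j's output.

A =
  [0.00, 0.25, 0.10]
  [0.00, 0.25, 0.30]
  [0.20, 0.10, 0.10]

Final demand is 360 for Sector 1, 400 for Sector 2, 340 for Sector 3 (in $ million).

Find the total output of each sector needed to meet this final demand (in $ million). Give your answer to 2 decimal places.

I − A =
  [   1.00    -0.25    -0.10]
  [   0.00     0.75    -0.30]
  [  -0.20    -0.10     0.90]
Cofactors of I−A, C_ij = (−1)^(i+j)·(minor ij) (rows/columns in the sector order above):
  C_11 = (0.75)(0.90) − (-0.30)(-0.10) = 0.6450
  C_12 = −[(0.00)(0.90) − (-0.30)(-0.20)] = 0.0600
  C_13 = (0.00)(-0.10) − (0.75)(-0.20) = 0.1500
  C_21 = −[(-0.25)(0.90) − (-0.10)(-0.10)] = 0.2350
  C_22 = (1.00)(0.90) − (-0.10)(-0.20) = 0.8800
  C_23 = −[(1.00)(-0.10) − (-0.25)(-0.20)] = 0.1500
  C_31 = (-0.25)(-0.30) − (-0.10)(0.75) = 0.1500
  C_32 = −[(1.00)(-0.30) − (-0.10)(0.00)] = 0.3000
  C_33 = (1.00)(0.75) − (-0.25)(0.00) = 0.7500
det(I−A) = Σ_j (I−A)_1j·C_1j = (1.00)(0.6450) + (-0.25)(0.0600) + (-0.10)(0.1500) = 0.6150
adj(I−A) = Cᵀ =
  [ 0.6450   0.2350   0.1500]
  [ 0.0600   0.8800   0.3000]
  [ 0.1500   0.1500   0.7500]
(I − A)⁻¹ = adj(I−A) / det(I−A) ≈
  [   1.0488     0.3821     0.2439]
  [   0.0976     1.4309     0.4878]
  [   0.2439     0.2439     1.2195]
x = (I − A)⁻¹ d = adj(I−A)·d / det(I−A), with det(I−A) = 0.6150:
  x_1 = (0.6450·360 + 0.2350·400 + 0.1500·340) / 0.6150 = 377.20 / 0.6150 ≈ 613.33
  x_2 = (0.0600·360 + 0.8800·400 + 0.3000·340) / 0.6150 = 475.60 / 0.6150 ≈ 773.33
  x_3 = (0.1500·360 + 0.1500·400 + 0.7500·340) / 0.6150 = 369.00 / 0.6150 = 600.00

x_1 = 613.33, x_2 = 773.33, x_3 = 600.00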